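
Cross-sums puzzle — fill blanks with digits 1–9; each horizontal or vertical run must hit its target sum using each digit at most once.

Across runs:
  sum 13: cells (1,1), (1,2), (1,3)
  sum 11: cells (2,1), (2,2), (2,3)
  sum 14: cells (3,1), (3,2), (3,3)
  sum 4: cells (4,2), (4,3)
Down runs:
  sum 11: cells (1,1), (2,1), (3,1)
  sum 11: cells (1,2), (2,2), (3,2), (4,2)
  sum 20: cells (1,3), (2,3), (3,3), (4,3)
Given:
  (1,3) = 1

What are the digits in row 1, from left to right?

4 in 2 cells must be {1,3}; 11 in 4 cells must be {1,2,3,5}.
(4,3) = 3: the only remaining digit allowed by both the 4 across and the 20 down.
Given what's placed, (2,3) must be 7 to fit the 11 across and 20 down.
(3,3) = 20 − 11 = 9 completes the 20 down.
(4,2) = 4 − 3 = 1 completes the 4 across.
(2,2) = 3: the only remaining digit allowed by both the 11 across and the 11 down.
Given what's placed, (3,2) must be 2 to fit the 14 across and 11 down.
(1,2) = 11 − 6 = 5 completes the 11 down.
(2,1) = 11 − 10 = 1 completes the 11 across.
(3,1) = 14 − 11 = 3 completes the 14 across.
(1,1) = 13 − 6 = 7 completes the 13 across.

7 5 1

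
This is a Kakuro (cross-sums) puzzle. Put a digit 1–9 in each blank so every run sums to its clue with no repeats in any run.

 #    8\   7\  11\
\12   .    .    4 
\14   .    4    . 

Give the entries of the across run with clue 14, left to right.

R1C2 = 7 − 4 = 3 completes the 7 down.
R2C3 = 11 − 4 = 7 completes the 11 down.
R1C1 = 12 − 7 = 5 completes the 12 across.
R2C1 = 14 − 11 = 3 completes the 14 across.

3 4 7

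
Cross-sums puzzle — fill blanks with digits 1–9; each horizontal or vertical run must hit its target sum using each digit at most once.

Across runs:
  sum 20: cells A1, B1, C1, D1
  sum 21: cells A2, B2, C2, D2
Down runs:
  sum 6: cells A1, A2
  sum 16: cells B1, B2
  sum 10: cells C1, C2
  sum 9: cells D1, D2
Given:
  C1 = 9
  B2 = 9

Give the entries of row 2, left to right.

16 in 2 cells must be {7,9}.
B1 = 16 − 9 = 7 completes the 16 down.
C2 = 10 − 9 = 1 completes the 10 down.
Given what's placed, A1 must be 1 to fit the 20 across and 6 down.
D1 = 20 − 17 = 3 completes the 20 across.
A2 = 6 − 1 = 5 completes the 6 down.
D2 = 21 − 15 = 6 completes the 21 across.

5 9 1 6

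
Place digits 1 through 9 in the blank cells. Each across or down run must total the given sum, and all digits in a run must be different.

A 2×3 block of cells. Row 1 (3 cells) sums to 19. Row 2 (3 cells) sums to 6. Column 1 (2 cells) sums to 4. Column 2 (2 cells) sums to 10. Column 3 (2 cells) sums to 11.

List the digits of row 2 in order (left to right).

6 in 3 cells must be {1,2,3}; 4 in 2 cells must be {1,3}.
The 19 across and the 4 down share only 3, so (1,1) = 3.
(2,1) = 4 − 3 = 1 completes the 4 down.
Nothing is forced directly, so branch on (2,2), whose candidates are 2 or 3. If (2,2) = 2: then (1,2) would have to be in {7,9} for the 19 across but in {8} for the 10 down — contradiction. So (2,2) = 3.
(1,2) = 10 − 3 = 7 completes the 10 down.
(1,3) = 19 − 10 = 9 completes the 19 across.
(2,3) = 6 − 4 = 2 completes the 6 across.

1, 3, 2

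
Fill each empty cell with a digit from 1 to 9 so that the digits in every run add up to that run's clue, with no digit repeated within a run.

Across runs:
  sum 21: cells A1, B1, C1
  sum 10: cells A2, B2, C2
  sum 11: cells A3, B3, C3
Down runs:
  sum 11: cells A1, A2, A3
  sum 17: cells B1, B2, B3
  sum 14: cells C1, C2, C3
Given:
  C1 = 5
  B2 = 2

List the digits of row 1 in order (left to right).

7 9 5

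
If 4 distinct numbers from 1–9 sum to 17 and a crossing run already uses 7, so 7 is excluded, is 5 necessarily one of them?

No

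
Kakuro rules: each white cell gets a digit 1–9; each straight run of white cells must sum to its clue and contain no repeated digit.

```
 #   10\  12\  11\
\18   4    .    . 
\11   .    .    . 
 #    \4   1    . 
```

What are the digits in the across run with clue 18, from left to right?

4 in 2 cells must be {1,3}.
R2C1 = 10 − 4 = 6 completes the 10 down.
R3C3 = 4 − 1 = 3 completes the 4 across.
Given what's placed, R1C3 must be 6 to fit the 18 across and 11 down.
R2C3 = 11 − 9 = 2 completes the 11 down.
R1C2 = 18 − 10 = 8 completes the 18 across.
R2C2 = 11 − 8 = 3 completes the 11 across.

4 8 6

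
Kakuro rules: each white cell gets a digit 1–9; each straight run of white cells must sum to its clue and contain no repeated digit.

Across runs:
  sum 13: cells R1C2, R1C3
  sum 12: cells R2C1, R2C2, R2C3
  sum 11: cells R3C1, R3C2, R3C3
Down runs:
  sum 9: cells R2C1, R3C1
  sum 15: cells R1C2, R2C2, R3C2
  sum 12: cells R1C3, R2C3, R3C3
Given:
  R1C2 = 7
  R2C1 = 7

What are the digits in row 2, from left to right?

R1C3 = 13 − 7 = 6 completes the 13 across.
R3C1 = 9 − 7 = 2 completes the 9 down.
No cell is forced outright now. R2C2 can only be 2 or 3 (the digits allowed by both its 12 across and its 15 down). If R2C2 = 2: then R2C3 would have to be in {3} for the 12 across but in {1,2,4,5} for the 12 down — contradiction. So R2C2 = 3.
R2C3 = 12 − 10 = 2 completes the 12 across.
R3C2 = 15 − 10 = 5 completes the 15 down.
R3C3 = 11 − 7 = 4 completes the 11 across.

7 3 2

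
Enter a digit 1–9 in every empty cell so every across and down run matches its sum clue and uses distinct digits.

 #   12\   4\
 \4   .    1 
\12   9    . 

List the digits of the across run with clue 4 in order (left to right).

4 in 2 cells must be {1,3}.
R1C1 = 4 − 1 = 3 completes the 4 across.
R2C2 = 12 − 9 = 3 completes the 12 across.

3 1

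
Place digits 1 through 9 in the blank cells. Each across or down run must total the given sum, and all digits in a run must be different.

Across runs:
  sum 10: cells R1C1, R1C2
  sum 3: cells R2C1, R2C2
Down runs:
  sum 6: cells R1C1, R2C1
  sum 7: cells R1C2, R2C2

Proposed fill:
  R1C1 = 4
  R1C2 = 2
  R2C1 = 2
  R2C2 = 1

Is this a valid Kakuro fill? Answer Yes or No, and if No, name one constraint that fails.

No — the across run R1C1–R1C2 sums to 6, not 10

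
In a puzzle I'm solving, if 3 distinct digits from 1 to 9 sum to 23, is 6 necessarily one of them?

Yes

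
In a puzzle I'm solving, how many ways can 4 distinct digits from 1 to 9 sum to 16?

4 distinct digits from 1–9 sum between 10 and 30.

8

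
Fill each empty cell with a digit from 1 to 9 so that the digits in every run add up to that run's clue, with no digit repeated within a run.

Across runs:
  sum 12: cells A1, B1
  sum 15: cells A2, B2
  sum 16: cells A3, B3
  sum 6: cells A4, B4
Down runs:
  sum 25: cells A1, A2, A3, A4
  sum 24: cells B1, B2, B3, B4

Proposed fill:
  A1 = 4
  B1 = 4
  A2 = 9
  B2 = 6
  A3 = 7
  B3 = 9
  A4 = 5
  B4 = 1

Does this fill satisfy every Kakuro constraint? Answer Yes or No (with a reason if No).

No — the across run A1–B1 sums to 8, not 12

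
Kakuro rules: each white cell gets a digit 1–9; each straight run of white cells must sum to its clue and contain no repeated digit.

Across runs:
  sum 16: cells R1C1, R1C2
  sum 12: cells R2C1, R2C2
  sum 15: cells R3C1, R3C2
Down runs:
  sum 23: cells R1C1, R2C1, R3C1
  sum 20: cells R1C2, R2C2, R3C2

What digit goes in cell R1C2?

16 in 2 cells must be {7,9}; 23 in 3 cells must be {6,8,9}.
The 16 across and the 23 down share only 9, so R1C1 = 9.
R1C2 = 16 − 9 = 7 completes the 16 across.
Given what's placed, R2C1 must be 8 to fit the 12 across and 23 down.
R2C2 = 12 − 8 = 4 completes the 12 across.
R3C1 = 23 − 17 = 6 completes the 23 down.
R3C2 = 15 − 6 = 9 completes the 15 across.

7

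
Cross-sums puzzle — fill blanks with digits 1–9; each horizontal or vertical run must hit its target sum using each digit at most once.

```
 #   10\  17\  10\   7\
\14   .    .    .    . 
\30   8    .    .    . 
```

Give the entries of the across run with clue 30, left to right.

30 in 4 cells must be {6,7,8,9}; 17 in 2 cells must be {8,9}.
R1C1 = 10 − 8 = 2 completes the 10 down.
R1C2 = 8: the only remaining digit allowed by both the 14 across and the 17 down.
R2C2 = 17 − 8 = 9 completes the 17 down.
R2C4 = 6: the only remaining digit allowed by both the 30 across and the 7 down.
R1C4 = 7 − 6 = 1 completes the 7 down.
R2C3 = 30 − 23 = 7 completes the 30 across.
R1C3 = 14 − 11 = 3 completes the 14 across.

8, 9, 7, 6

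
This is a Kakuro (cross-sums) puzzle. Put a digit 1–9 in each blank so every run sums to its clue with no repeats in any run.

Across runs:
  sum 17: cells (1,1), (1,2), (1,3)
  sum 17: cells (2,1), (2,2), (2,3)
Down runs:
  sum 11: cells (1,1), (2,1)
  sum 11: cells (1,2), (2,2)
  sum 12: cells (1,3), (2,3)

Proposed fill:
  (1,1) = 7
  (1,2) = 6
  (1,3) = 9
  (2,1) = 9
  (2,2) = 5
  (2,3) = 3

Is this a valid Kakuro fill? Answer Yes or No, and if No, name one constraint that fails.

No — the across run (1,1)–(1,3) sums to 22, not 17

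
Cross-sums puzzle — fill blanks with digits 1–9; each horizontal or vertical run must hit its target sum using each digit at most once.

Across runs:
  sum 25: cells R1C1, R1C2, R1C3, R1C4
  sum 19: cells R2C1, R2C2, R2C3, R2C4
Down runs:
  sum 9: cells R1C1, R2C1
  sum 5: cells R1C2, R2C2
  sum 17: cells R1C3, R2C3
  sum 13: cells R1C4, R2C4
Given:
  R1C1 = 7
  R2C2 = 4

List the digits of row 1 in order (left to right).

7 1 9 8

17 in 2 cells must be {8,9}.
R1C2 = 5 − 4 = 1 completes the 5 down.
R2C1 = 9 − 7 = 2 completes the 9 down.
R2C3 = 8: the only remaining digit allowed by both the 19 across and the 17 down.
R2C4 = 19 − 14 = 5 completes the 19 across.
R1C3 = 17 − 8 = 9 completes the 17 down.
R1C4 = 25 − 17 = 8 completes the 25 across.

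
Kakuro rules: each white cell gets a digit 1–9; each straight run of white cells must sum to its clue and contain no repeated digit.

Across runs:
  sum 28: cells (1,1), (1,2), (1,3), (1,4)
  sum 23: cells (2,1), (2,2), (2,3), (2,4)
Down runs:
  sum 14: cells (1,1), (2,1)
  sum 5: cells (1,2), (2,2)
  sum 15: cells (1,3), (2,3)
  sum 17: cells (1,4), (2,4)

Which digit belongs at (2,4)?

9

17 in 2 cells must be {8,9}.
Only 4 fits (1,2) under both its across sum 28 and down sum 5.
(2,2) = 5 − 4 = 1 completes the 5 down.
Nothing is forced directly, so branch on (1,1), whose candidates are 8 or 9. If (1,1) = 8: that forces (1,4) = 9, (2,1) = 6, after which (2,4) would have to be in {7,9} for the 23 across but in {8} for the 17 down — contradiction. So (1,1) = 9.
(1,4) = 8: the only remaining digit allowed by both the 28 across and the 17 down.
(2,1) = 14 − 9 = 5 completes the 14 down.
(2,4) = 17 − 8 = 9 completes the 17 down.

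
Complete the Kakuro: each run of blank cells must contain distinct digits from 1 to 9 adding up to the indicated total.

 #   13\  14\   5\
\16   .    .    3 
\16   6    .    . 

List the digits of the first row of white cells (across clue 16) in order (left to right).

R1C1 = 13 − 6 = 7 completes the 13 down.
R1C2 = 16 − 10 = 6 completes the 16 across.
R2C2 = 14 − 6 = 8 completes the 14 down.
R2C3 = 16 − 14 = 2 completes the 16 across.

7 6 3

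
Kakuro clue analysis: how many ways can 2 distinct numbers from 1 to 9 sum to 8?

2 distinct digits from 1–9 sum between 3 and 17.
Enumerating: {1,7}, {2,6}, {3,5}.

3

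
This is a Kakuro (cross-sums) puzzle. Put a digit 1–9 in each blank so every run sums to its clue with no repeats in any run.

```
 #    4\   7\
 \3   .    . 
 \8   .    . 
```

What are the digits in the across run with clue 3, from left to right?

1, 2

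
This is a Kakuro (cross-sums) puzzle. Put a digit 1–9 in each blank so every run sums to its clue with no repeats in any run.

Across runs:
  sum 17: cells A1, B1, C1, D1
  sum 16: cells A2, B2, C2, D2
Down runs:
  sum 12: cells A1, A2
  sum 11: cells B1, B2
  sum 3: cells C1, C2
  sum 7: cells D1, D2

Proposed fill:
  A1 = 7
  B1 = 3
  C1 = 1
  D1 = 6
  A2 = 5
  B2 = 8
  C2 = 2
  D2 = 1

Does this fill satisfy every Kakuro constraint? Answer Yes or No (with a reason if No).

Across: 7+3+1+6=17; 5+8+2+1=16. Down: 7+5=12; 3+8=11; 1+2=3; 6+1=7. No digit repeats within any run.

Yes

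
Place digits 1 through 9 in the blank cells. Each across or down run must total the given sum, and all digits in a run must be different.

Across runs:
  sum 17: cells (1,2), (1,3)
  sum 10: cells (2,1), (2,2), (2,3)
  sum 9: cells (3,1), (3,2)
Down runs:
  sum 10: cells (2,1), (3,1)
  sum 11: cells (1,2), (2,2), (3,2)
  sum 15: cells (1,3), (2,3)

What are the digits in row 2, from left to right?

3 1 6

17 in 2 cells must be {8,9}.
The 17 across and the 11 down share only 8, so (1,2) = 8.
(1,3) = 17 − 8 = 9 completes the 17 across.
(2,3) = 15 − 9 = 6 completes the 15 down.
(2,2) = 1: the only remaining digit allowed by both the 10 across and the 11 down.
(3,2) = 11 − 9 = 2 completes the 11 down.
(2,1) = 10 − 7 = 3 completes the 10 across.
(3,1) = 9 − 2 = 7 completes the 9 across.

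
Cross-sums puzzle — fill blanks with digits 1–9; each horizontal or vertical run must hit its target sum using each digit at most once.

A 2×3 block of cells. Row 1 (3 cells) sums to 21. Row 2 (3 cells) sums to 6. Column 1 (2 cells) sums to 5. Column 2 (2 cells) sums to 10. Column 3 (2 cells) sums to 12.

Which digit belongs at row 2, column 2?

2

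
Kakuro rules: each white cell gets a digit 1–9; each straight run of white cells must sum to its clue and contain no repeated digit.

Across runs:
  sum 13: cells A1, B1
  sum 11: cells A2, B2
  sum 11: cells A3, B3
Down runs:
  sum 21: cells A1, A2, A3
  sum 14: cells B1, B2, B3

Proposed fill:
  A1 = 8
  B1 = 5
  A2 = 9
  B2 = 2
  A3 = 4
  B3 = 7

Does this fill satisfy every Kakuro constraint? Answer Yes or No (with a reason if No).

Yes

Across: 8+5=13; 9+2=11; 4+7=11. Down: 8+9+4=21; 5+2+7=14. No digit repeats within any run.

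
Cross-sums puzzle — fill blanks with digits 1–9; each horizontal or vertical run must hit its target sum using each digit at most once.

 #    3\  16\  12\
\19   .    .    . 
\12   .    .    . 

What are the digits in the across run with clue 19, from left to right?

2 9 8

3 in 2 cells must be {1,2}; 16 in 2 cells must be {7,9}.
The 19 across and the 3 down share only 2, so R1C1 = 2.
Given what's placed, R1C2 must be 9 to fit the 19 across and 16 down.
R1C3 = 19 − 11 = 8 completes the 19 across.
R2C1 = 3 − 2 = 1 completes the 3 down.
R2C2 = 16 − 9 = 7 completes the 16 down.
R2C3 = 12 − 8 = 4 completes the 12 across.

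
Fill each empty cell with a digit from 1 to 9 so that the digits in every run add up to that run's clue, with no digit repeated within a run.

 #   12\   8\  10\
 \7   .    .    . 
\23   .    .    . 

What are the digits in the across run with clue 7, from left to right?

4, 2, 1

7 in 3 cells must be {1,2,4}; 23 in 3 cells must be {6,8,9}.
The 7 across and the 12 down share only 4, so R1C1 = 4.
R2C1 = 12 − 4 = 8 completes the 12 down.
Given what's placed, R2C2 must be 6 to fit the 23 across and 8 down.
R2C3 = 23 − 14 = 9 completes the 23 across.
R1C2 = 8 − 6 = 2 completes the 8 down.
R1C3 = 7 − 6 = 1 completes the 7 across.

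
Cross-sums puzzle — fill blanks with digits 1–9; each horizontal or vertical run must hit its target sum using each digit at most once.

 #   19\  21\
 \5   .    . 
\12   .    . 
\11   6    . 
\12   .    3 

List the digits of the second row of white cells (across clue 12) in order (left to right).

R3C2 = 11 − 6 = 5 completes the 11 across.
R4C1 = 12 − 3 = 9 completes the 12 across.
Given what's placed, R1C2 must be 4 to fit the 5 across and 21 down.
Given what's placed, R2C1 must be 3 to fit the 12 across and 19 down.
R2C2 = 12 − 3 = 9 completes the 12 across.
R1C1 = 5 − 4 = 1 completes the 5 across.

3 9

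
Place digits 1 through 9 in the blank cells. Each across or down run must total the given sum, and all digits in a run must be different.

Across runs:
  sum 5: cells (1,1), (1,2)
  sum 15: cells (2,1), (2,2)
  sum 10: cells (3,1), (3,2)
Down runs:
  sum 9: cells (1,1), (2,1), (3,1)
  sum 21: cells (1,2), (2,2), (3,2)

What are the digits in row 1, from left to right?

The 5 across and the 21 down share only 4, so (1,2) = 4.
The 15 across and the 9 down share only 6, so (2,1) = 6.
(2,2) = 15 − 6 = 9 completes the 15 across.
(3,2) = 21 − 13 = 8 completes the 21 down.
(1,1) = 5 − 4 = 1 completes the 5 across.
(3,1) = 10 − 8 = 2 completes the 10 across.

1 4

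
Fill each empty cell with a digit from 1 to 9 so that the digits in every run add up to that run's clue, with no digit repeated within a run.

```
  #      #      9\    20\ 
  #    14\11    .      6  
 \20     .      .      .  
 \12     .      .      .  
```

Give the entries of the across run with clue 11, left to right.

R1C2 = 11 − 6 = 5 completes the 11 across.
R2C2 = 3: the only remaining digit allowed by both the 20 across and the 9 down.
Given what's placed, R2C3 must be 9 to fit the 20 across and 20 down.
R3C2 = 9 − 8 = 1 completes the 9 down.
R3C3 = 20 − 15 = 5 completes the 20 down.
R2C1 = 20 − 12 = 8 completes the 20 across.
R3C1 = 12 − 6 = 6 completes the 12 across.

5, 6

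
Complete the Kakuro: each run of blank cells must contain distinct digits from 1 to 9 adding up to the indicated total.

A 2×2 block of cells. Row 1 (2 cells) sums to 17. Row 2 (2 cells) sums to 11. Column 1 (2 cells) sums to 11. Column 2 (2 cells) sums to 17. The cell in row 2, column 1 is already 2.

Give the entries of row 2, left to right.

2 9

17 in 2 cells must be {8,9}.
(1,1) = 11 − 2 = 9 completes the 11 down.
(1,2) = 17 − 9 = 8 completes the 17 across.
(2,2) = 11 − 2 = 9 completes the 11 across.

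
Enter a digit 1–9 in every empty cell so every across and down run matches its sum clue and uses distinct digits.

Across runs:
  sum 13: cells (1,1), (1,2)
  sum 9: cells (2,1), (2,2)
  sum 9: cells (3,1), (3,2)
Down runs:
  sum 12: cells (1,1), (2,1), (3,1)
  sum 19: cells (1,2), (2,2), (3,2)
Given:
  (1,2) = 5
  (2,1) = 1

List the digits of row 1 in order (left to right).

(1,1) = 13 − 5 = 8 completes the 13 across.
(2,2) = 9 − 1 = 8 completes the 9 across.
(3,1) = 12 − 9 = 3 completes the 12 down.
(3,2) = 9 − 3 = 6 completes the 9 across.

8 5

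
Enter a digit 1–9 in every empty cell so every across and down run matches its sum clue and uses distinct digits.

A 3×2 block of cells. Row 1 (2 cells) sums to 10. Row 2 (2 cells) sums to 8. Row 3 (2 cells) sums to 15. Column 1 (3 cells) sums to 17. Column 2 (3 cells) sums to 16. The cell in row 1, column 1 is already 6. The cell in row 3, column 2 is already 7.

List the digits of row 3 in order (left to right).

(1,2) = 10 − 6 = 4 completes the 10 across.
(2,2) = 16 − 11 = 5 completes the 16 down.
(3,1) = 15 − 7 = 8 completes the 15 across.
(2,1) = 8 − 5 = 3 completes the 8 across.

8, 7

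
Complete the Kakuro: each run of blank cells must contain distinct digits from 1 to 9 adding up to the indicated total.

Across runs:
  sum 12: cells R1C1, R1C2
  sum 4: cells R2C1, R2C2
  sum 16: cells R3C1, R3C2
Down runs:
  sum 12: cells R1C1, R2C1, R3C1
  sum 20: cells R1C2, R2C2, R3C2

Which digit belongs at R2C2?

3

4 in 2 cells must be {1,3}; 16 in 2 cells must be {7,9}.
The 4 across and the 20 down share only 3, so R2C2 = 3.
Given what's placed, R3C2 must be 9 to fit the 16 across and 20 down.
R1C2 = 20 − 12 = 8 completes the 20 down.
R2C1 = 4 − 3 = 1 completes the 4 across.
R3C1 = 16 − 9 = 7 completes the 16 across.
R1C1 = 12 − 8 = 4 completes the 12 across.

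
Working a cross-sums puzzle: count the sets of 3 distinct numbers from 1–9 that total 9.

3 distinct digits from 1–9 sum between 6 and 24.
Enumerating: {1,2,6}, {1,3,5}, {2,3,4}.

3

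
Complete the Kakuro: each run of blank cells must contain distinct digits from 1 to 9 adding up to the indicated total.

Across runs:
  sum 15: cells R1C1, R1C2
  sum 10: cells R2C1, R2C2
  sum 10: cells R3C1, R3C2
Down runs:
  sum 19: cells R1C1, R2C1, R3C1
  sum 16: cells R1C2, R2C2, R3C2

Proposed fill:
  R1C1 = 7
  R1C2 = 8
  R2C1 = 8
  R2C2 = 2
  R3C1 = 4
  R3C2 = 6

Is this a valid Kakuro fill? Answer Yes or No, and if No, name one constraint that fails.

Across: 7+8=15; 8+2=10; 4+6=10. Down: 7+8+4=19; 8+2+6=16. No digit repeats within any run.

Yes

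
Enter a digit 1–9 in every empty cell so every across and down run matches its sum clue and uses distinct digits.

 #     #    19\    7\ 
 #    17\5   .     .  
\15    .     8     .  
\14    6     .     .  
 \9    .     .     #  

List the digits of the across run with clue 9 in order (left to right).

8 1

7 in 3 cells must be {1,2,4}.
Given what's placed, R3C3 must be 1 to fit the 14 across and 7 down.
R3C2 = 14 − 7 = 7 completes the 14 across.
No cell is forced outright now. R2C3 can only be 2 or 4 (the digits allowed by both its 15 across and its 7 down). If R2C3 = 2: that forces R1C3 = 4, after which R2C1 would have to be in {5} for the 15 across but in {2,3,4,7,8,9} for the 17 down — contradiction. So R2C3 = 4.
R1C3 = 7 − 5 = 2 completes the 7 down.
R2C1 = 15 − 12 = 3 completes the 15 across.
R4C1 = 17 − 9 = 8 completes the 17 down.
R4C2 = 9 − 8 = 1 completes the 9 across.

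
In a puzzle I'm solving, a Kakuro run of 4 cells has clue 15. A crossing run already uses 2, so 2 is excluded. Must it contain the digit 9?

Counterexample: {1,3,4,7} sums to 15 under that restriction without using 9.

No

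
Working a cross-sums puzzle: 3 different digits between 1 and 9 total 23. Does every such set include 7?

No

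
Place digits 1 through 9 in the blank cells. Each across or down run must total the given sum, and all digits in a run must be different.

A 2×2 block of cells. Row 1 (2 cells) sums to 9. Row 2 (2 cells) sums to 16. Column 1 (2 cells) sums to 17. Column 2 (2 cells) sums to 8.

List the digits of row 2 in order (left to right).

9 7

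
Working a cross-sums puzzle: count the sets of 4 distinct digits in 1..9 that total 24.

8

4 distinct digits from 1–9 sum between 10 and 30.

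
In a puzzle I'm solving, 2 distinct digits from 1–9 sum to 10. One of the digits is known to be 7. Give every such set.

{3,7}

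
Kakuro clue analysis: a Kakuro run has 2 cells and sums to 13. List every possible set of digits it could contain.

2 distinct digits from 1–9 sum between 3 and 17.

{4,9}; {5,8}; {6,7}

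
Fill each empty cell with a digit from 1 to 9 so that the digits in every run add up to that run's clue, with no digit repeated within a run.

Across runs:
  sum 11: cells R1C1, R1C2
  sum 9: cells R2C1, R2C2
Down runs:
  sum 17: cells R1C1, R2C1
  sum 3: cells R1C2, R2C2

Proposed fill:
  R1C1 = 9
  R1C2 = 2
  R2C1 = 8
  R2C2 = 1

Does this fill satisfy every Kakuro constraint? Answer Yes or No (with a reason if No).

Across: 9+2=11; 8+1=9. Down: 9+8=17; 2+1=3. No digit repeats within any run.

Yes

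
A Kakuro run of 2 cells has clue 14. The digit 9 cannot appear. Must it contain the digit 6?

Yes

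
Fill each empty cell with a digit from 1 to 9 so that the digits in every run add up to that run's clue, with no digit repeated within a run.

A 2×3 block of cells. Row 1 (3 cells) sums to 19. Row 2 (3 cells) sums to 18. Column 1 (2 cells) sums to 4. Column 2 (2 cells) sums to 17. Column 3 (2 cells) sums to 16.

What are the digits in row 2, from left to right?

1, 8, 9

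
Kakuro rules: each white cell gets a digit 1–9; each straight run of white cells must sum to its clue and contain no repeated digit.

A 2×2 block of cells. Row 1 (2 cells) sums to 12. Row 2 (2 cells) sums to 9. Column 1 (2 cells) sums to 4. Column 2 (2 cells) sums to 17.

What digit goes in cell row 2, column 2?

8

4 in 2 cells must be {1,3}; 17 in 2 cells must be {8,9}.
The 12 across and the 4 down share only 3, so (1,1) = 3.
(1,2) = 12 − 3 = 9 completes the 12 across.
(2,1) = 4 − 3 = 1 completes the 4 down.
(2,2) = 9 − 1 = 8 completes the 9 across.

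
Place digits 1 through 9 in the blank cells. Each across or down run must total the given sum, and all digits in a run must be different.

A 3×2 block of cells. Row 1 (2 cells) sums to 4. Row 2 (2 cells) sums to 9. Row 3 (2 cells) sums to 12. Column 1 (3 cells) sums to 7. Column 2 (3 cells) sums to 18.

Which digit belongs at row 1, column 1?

4 in 2 cells must be {1,3}; 7 in 3 cells must be {1,2,4}.
The 4 across and the 7 down share only 1, so (1,1) = 1.
(1,2) = 4 − 1 = 3 completes the 4 across.
Given what's placed, (3,1) must be 4 to fit the 12 across and 7 down.
(3,2) = 12 − 4 = 8 completes the 12 across.
(2,1) = 7 − 5 = 2 completes the 7 down.
(2,2) = 9 − 2 = 7 completes the 9 across.

1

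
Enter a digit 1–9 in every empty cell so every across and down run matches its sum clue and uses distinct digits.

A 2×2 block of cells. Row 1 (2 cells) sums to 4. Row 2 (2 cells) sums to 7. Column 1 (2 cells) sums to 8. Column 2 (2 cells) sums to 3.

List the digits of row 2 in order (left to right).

4 in 2 cells must be {1,3}; 3 in 2 cells must be {1,2}.
The 4 across and the 3 down share only 1, so (1,2) = 1.
(2,2) = 3 − 1 = 2 completes the 3 down.
(1,1) = 4 − 1 = 3 completes the 4 across.
(2,1) = 7 − 2 = 5 completes the 7 across.

5, 2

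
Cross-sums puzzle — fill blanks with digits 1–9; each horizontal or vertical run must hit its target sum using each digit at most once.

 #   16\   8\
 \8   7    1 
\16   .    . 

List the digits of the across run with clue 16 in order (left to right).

9, 7

16 in 2 cells must be {7,9}.
R2C1 = 16 − 7 = 9 completes the 16 down.
R2C2 = 16 − 9 = 7 completes the 16 across.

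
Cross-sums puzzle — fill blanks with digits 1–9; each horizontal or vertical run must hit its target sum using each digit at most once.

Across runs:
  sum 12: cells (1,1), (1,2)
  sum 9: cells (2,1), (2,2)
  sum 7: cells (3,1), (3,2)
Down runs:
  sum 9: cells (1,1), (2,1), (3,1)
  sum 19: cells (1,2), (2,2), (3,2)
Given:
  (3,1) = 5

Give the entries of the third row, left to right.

5, 2

Given what's placed, (1,1) must be 3 to fit the 12 across and 9 down.
(1,2) = 12 − 3 = 9 completes the 12 across.
(2,1) = 9 − 8 = 1 completes the 9 down.
(2,2) = 9 − 1 = 8 completes the 9 across.
(3,2) = 7 − 5 = 2 completes the 7 across.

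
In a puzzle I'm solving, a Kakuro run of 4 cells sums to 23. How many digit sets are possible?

4 distinct digits from 1–9 sum between 10 and 30.

9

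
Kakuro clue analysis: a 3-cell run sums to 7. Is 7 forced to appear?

No

The only way to make 7 from 3 distinct digits is {1,2,4}, which does not contain 7.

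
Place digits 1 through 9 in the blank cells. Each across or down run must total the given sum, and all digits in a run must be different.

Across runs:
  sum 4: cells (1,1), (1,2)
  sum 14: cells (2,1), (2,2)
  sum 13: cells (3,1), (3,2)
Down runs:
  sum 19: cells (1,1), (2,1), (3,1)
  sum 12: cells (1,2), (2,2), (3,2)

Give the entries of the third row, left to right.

4 in 2 cells must be {1,3}.
The 4 across and the 19 down share only 3, so (1,1) = 3.
(1,2) = 4 − 3 = 1 completes the 4 across.
Given what's placed, (2,1) must be 9 to fit the 14 across and 19 down.
(2,2) = 14 − 9 = 5 completes the 14 across.
(3,1) = 19 − 12 = 7 completes the 19 down.
(3,2) = 13 − 7 = 6 completes the 13 across.

7, 6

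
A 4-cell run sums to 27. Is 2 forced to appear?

Counterexample: {3,7,8,9} sums to 27 without using 2.

No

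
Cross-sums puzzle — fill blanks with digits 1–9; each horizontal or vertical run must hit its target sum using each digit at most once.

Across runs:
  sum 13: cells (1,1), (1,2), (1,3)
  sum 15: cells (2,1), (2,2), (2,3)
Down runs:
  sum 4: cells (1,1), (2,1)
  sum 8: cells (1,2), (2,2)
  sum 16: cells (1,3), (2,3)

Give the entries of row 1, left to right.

1 3 9

4 in 2 cells must be {1,3}; 16 in 2 cells must be {7,9}.
Nothing is forced directly, so branch on (1,1), whose candidates are 1 or 3. If (1,1) = 3: that forces (1,3) = 9, (2,1) = 1, after which (2,3) would have to be in {5,6,8,9} for the 15 across but in {7} for the 16 down — contradiction. So (1,1) = 1.
(2,1) = 4 − 1 = 3 completes the 4 down.
Given what's placed, (2,3) must be 7 to fit the 15 across and 16 down.
(1,3) = 16 − 7 = 9 completes the 16 down.
(2,2) = 15 − 10 = 5 completes the 15 across.
(1,2) = 13 − 10 = 3 completes the 13 across.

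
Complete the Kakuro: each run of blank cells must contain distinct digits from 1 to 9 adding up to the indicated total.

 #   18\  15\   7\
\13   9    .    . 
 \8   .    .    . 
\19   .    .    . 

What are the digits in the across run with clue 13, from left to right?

9 3 1

7 in 3 cells must be {1,2,4}.
Given what's placed, R1C3 must be 1 to fit the 13 across and 7 down.
R1C2 = 13 − 10 = 3 completes the 13 across.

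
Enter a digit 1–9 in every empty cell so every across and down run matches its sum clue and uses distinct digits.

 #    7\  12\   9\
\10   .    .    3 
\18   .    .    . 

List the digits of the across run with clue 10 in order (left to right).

R1C2 = 5: the only remaining digit allowed by both the 10 across and the 12 down.
R2C2 = 12 − 5 = 7 completes the 12 down.
R2C3 = 9 − 3 = 6 completes the 9 down.
R1C1 = 10 − 8 = 2 completes the 10 across.
R2C1 = 18 − 13 = 5 completes the 18 across.

2 5 3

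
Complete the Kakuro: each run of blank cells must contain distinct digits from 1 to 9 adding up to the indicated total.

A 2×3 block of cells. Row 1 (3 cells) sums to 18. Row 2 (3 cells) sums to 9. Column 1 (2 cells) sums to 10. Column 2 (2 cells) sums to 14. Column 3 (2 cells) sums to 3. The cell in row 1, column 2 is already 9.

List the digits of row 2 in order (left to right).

3 5 1

3 in 2 cells must be {1,2}.
(2,2) = 14 − 9 = 5 completes the 14 down.
Given what's placed, (2,3) must be 1 to fit the 9 across and 3 down.
(1,3) = 3 − 1 = 2 completes the 3 down.
(2,1) = 9 − 6 = 3 completes the 9 across.
(1,1) = 18 − 11 = 7 completes the 18 across.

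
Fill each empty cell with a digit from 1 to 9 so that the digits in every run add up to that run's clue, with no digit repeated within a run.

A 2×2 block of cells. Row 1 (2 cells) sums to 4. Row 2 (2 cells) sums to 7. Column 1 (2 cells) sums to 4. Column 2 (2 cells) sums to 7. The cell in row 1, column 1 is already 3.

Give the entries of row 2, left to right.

1, 6

4 in 2 cells must be {1,3}.
(1,2) = 4 − 3 = 1 completes the 4 across.
(2,1) = 4 − 3 = 1 completes the 4 down.
(2,2) = 7 − 1 = 6 completes the 7 across.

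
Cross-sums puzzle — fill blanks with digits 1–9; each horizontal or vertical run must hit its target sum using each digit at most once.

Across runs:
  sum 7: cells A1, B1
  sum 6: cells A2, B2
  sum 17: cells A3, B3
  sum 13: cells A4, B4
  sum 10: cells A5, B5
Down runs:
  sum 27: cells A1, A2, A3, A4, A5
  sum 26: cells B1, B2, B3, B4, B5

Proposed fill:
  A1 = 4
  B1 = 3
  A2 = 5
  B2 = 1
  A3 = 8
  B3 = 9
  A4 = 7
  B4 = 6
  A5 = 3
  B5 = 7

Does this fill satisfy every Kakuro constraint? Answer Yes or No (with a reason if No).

Across: 4+3=7; 5+1=6; 8+9=17; 7+6=13; 3+7=10. Down: 4+5+8+7+3=27; 3+1+9+6+7=26. No digit repeats within any run.

Yes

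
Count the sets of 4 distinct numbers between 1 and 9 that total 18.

4 distinct digits from 1–9 sum between 10 and 30.

11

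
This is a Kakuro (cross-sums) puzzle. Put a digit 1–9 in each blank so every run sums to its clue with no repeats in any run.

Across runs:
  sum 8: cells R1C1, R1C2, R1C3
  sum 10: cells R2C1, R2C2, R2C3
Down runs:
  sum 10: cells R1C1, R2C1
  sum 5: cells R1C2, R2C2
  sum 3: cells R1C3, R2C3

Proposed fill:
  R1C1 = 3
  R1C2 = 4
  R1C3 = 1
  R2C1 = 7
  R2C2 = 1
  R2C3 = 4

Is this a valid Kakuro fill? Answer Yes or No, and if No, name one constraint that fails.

No — the down run R1C3–R2C3 sums to 5, not 3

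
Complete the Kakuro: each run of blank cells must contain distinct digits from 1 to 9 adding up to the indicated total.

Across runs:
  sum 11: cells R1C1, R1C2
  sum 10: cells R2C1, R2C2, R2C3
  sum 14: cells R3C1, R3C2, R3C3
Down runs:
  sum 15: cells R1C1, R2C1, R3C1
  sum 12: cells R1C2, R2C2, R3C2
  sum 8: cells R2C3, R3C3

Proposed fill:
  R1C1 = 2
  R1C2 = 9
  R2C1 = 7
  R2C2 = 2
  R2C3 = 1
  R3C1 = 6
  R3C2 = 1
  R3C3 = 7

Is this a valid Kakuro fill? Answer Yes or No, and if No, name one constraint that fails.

Across: 2+9=11; 7+2+1=10; 6+1+7=14. Down: 2+7+6=15; 9+2+1=12; 1+7=8. No digit repeats within any run.

Yes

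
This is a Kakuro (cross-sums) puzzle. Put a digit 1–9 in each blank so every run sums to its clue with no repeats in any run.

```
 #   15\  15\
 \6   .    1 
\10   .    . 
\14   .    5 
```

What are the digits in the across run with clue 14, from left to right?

R1C1 = 6 − 1 = 5 completes the 6 across.
R2C2 = 15 − 6 = 9 completes the 15 down.
R3C1 = 14 − 5 = 9 completes the 14 across.
R2C1 = 10 − 9 = 1 completes the 10 across.

9, 5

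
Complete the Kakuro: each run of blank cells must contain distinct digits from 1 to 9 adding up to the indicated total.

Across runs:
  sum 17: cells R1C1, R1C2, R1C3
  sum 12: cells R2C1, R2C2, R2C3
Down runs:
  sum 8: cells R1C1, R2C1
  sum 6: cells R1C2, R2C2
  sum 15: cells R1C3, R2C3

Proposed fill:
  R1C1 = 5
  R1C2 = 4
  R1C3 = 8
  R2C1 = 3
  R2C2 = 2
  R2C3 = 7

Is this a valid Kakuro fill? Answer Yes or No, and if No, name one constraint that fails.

Across: 5+4+8=17; 3+2+7=12. Down: 5+3=8; 4+2=6; 8+7=15. No digit repeats within any run.

Yes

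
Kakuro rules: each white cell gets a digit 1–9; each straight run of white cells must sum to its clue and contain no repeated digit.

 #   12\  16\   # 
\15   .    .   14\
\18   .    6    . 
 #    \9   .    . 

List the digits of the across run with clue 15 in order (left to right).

No cell is forced outright now. R3C3 can only be 5 or 6 or 8 (the digits allowed by both its 9 across and its 14 down). If R3C3 = 5: that forces R2C3 = 9, after which R3C2 would have to be in {4} for the 9 across but in {1,2,3,7,8,9} for the 16 down — contradiction. If R3C3 = 8: then R2C3 would have to be in {3,4,5,7,8,9} for the 18 across but in {6} for the 14 down — contradiction. So R3C3 = 6.
R2C3 = 14 − 6 = 8 completes the 14 down.
R3C2 = 9 − 6 = 3 completes the 9 across.
R1C2 = 16 − 9 = 7 completes the 16 down.
R2C1 = 18 − 14 = 4 completes the 18 across.
R1C1 = 15 − 7 = 8 completes the 15 across.

8, 7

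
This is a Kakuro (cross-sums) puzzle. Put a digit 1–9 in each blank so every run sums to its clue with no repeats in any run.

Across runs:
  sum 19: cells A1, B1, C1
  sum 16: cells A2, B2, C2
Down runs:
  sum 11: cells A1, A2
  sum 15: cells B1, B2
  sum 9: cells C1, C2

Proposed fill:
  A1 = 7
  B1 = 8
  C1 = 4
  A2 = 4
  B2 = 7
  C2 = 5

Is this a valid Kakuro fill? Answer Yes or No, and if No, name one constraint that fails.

Yes

Across: 7+8+4=19; 4+7+5=16. Down: 7+4=11; 8+7=15; 4+5=9. No digit repeats within any run.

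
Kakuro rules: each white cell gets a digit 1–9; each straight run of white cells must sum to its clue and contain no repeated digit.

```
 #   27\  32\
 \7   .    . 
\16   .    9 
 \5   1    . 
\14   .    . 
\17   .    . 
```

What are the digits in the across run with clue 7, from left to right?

16 in 2 cells must be {7,9}; 17 in 2 cells must be {8,9}.
R2C1 = 16 − 9 = 7 completes the 16 across.
R3C2 = 5 − 1 = 4 completes the 5 across.
Given what's placed, R5C2 must be 8 to fit the 17 across and 32 down.
R5C1 = 17 − 8 = 9 completes the 17 across.
Nothing is forced directly, so branch on R1C2, whose candidates are 5 or 6. If R1C2 = 6: then R1C1 would have to be in {1} for the 7 across but in {2,4,6,8} for the 27 down — contradiction. So R1C2 = 5.
R1C1 = 7 − 5 = 2 completes the 7 across.

2 5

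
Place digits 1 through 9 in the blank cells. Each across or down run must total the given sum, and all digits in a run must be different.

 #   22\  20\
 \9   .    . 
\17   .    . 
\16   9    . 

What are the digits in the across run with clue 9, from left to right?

5, 4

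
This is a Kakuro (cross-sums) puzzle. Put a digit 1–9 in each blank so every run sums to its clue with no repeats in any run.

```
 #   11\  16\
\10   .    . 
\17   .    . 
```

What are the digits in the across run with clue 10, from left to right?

17 in 2 cells must be {8,9}; 16 in 2 cells must be {7,9}.
The 17 across and the 16 down share only 9, so R2C2 = 9.
R1C2 = 16 − 9 = 7 completes the 16 down.
R2C1 = 17 − 9 = 8 completes the 17 across.
R1C1 = 10 − 7 = 3 completes the 10 across.

3 7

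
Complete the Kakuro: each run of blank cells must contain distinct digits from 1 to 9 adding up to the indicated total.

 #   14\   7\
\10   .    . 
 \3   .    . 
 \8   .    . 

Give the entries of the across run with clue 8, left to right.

3 in 2 cells must be {1,2}; 7 in 3 cells must be {1,2,4}.
Nothing is forced directly, so branch on R2C1, whose candidates are 1 or 2. If R2C1 = 2: that forces R2C2 = 1, R3C2 = 2, R1C2 = 4, after which R3C1 would have to be in {6} for the 8 across but in {3,4,5,7,8,9} for the 14 down — contradiction. So R2C1 = 1.
R2C2 = 3 − 1 = 2 completes the 3 across.
Given what's placed, R3C2 must be 1 to fit the 8 across and 7 down.
R1C2 = 7 − 3 = 4 completes the 7 down.
R3C1 = 8 − 1 = 7 completes the 8 across.
R1C1 = 10 − 4 = 6 completes the 10 across.

7 1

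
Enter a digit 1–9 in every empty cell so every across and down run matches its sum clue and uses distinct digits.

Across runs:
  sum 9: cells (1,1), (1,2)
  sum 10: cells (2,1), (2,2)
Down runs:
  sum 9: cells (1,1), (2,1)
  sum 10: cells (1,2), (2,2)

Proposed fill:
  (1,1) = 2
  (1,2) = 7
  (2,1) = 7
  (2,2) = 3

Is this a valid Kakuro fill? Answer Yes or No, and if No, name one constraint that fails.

Across: 2+7=9; 7+3=10. Down: 2+7=9; 7+3=10. No digit repeats within any run.

Yes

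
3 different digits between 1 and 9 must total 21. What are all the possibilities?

3 distinct digits from 1–9 sum between 6 and 24.

{4,8,9}; {5,7,9}; {6,7,8}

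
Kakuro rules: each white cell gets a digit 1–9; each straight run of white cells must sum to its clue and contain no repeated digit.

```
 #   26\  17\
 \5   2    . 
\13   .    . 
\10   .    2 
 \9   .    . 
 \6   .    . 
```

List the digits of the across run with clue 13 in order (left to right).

7 6

R1C2 = 5 − 2 = 3 completes the 5 across.
R3C1 = 10 − 2 = 8 completes the 10 across.
No cell is forced outright now. R5C1 can only be 1 or 4 or 5 (the digits allowed by both its 6 across and its 26 down). If R5C1 = 1: that forces R4C1 = 6, after which R4C2 would have to be in {3} for the 9 across but in {1,4,5,6,7} for the 17 down — contradiction. If R5C1 = 4: then R5C2 would have to be in {2} for the 6 across but in {1,4,5,6,7} for the 17 down — contradiction. So R5C1 = 5.
R5C2 = 6 − 5 = 1 completes the 6 across.
Nothing is forced directly, so branch on R2C1, whose candidates are 4 or 7. If R2C1 = 4: then R2C2 would have to be in {9} for the 13 across but in {4,5,6,7} for the 17 down — contradiction. So R2C1 = 7.
R2C2 = 13 − 7 = 6 completes the 13 across.
R4C1 = 26 − 22 = 4 completes the 26 down.
R4C2 = 9 − 4 = 5 completes the 9 across.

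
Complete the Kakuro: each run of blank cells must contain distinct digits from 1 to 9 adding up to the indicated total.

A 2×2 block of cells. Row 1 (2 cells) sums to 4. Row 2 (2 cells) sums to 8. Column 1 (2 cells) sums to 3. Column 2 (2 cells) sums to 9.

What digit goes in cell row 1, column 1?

1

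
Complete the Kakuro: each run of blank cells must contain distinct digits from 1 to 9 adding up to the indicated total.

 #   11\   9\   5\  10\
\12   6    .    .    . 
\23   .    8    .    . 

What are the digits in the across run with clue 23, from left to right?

R1C2 = 9 − 8 = 1 completes the 9 down.
R2C1 = 11 − 6 = 5 completes the 11 down.
No cell is forced outright now. R1C3 can only be 2 or 3 (the digits allowed by both its 12 across and its 5 down). If R1C3 = 3: that forces R1C4 = 2, after which R2C3 would have to be in {1,3,4,6,7,9} for the 23 across but in {2} for the 5 down — contradiction. So R1C3 = 2.
R1C4 = 12 − 9 = 3 completes the 12 across.
R2C3 = 5 − 2 = 3 completes the 5 down.
R2C4 = 23 − 16 = 7 completes the 23 across.

5 8 3 7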